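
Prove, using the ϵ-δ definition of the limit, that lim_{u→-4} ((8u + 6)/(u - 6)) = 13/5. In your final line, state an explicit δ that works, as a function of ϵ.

δ = min(5, (25/27)ϵ)

Fix ϵ > 0. We want δ > 0 with 0 < |u + 4| < δ ⇒ |(8u + 6)/(u - 6) − (13/5)| < ϵ.
Combining over a common denominator, (8u + 6)/(u - 6) − (13/5) = [(8u + 6)·(-10) − (-26)·(u - 6)] / [(-10)·(u - 6)] = -54(u + 4) / ((-10)(u - 6)).
So |(8u + 6)/(u - 6) − (13/5)| = 54|u + 4| / (10·|u − 6|).
Restrict δ ≤ 5. Then |u + 4| < 5 gives |u − 6| = |(u + 4) + (-10)| ≥ 10 − 5 = 5.
Hence |(8u + 6)/(u - 6) − (13/5)| < 54|u + 4|/(10·5) = (27/25)|u + 4|, which is < ϵ once |u + 4| < (25/27)ϵ.
Take δ = min(5, (25/27)ϵ). Then 0 < |u + 4| < δ forces both bounds, so |(8u + 6)/(u - 6) − (13/5)| < ϵ.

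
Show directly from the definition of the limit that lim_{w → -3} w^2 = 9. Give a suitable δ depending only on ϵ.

δ = min(2, ϵ/8)

Suppose ϵ > 0. We seek δ > 0 with 0 < |w + 3| < δ ⇒ |w^2 − 9| < ϵ.
Factor: w^2 − 9 = (w + 3)(w - 3), so |w^2 − 9| = |w + 3|·|w - 3|.
Restrict δ ≤ 2. Then |w + 3| < 2 gives |w| < 5, so by the triangle inequality |w - 3| ≤ 5 + 3 = 8.
Hence |w^2 − 9| ≤ 8|w + 3|, which is < ϵ once |w + 3| < ϵ/8.
Take δ = min(2, ϵ/8). If 0 < |w + 3| < δ then both bounds hold and |w^2 − 9| ≤ 8|w + 3| < 8·(ϵ/8) = ϵ.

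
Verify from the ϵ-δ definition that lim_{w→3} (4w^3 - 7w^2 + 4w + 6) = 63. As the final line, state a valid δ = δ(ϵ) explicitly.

Let ϵ > 0. We want δ > 0 such that 0 < |w − 3| < δ implies |(4w^3 - 7w^2 + 4w + 6) − 63| < ϵ.
(4w^3 - 7w^2 + 4w + 6) − 63 = 4w^3 - 7w^2 + 4w - 57 = (w − 3)(4w^2 + 5w + 19).
So |(4w^3 - 7w^2 + 4w + 6) − 63| = |w − 3|·|4w^2 + 5w + 19|.
Assume first that |w − 3| < 2, so |w| < 5. Then |4w^2 + 5w + 19| ≤ 4·5^2 + 5·5 + 19 = 144.
Hence |(4w^3 - 7w^2 + 4w + 6) − 63| ≤ 144|w − 3| < ϵ provided |w − 3| < ϵ/144.
Choosing δ = min(2, ϵ/144) ensures both conditions, hence |(4w^3 - 7w^2 + 4w + 6) − 63| < ϵ.

δ = min(2, ϵ/144)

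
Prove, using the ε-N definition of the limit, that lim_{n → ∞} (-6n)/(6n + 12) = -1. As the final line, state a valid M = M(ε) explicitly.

M = 2/ε

Suppose ε > 0. For n ≥ 1, |(-6n)/(6n + 12) + 1| = |72|/(6(6n + 12)) = 72/(6(6n + 12)).
Since 6n + 12 ≥ 6n for n ≥ 1, this is ≤ 72/(6·6n) = 2/n.
So |(-6n)/(6n + 12) + 1| < ε whenever n > 2/ε.
Take M = 2/ε. If n > M then |(-6n)/(6n + 12) + 1| ≤ 2/n < ε.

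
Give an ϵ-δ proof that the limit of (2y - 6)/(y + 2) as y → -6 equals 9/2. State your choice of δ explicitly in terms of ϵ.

Let ϵ > 0 be given. We want δ > 0 with 0 < |y + 6| < δ ⇒ |(2y - 6)/(y + 2) − (9/2)| < ϵ.
Combining over a common denominator, (2y - 6)/(y + 2) − (9/2) = [(2y - 6)·(-4) − (-18)·(y + 2)] / [(-4)·(y + 2)] = 10(y + 6) / ((-4)(y + 2)).
So |(2y - 6)/(y + 2) − (9/2)| = 10|y + 6| / (4·|y + 2|).
Restrict δ ≤ 2. Then |y + 6| < 2 gives |y + 2| = |(y + 6) + (-4)| ≥ 4 − 2 = 2.
Hence |(2y - 6)/(y + 2) − (9/2)| < 10|y + 6|/(4·2) = (5/4)|y + 6|, which is < ϵ once |y + 6| < (4/5)ϵ.
Take δ = min(2, (4/5)ϵ). Then 0 < |y + 6| < δ forces both bounds, so |(2y - 6)/(y + 2) − (9/2)| < ϵ.

δ = min(2, (4/5)ϵ)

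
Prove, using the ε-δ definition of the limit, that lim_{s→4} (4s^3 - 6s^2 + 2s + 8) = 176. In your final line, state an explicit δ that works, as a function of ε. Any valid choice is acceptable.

δ = min(1, ε/192)

Suppose ε > 0. We want δ > 0 such that 0 < |s − 4| < δ implies |(4s^3 - 6s^2 + 2s + 8) − 176| < ε.
(4s^3 - 6s^2 + 2s + 8) − 176 = 4s^3 - 6s^2 + 2s - 168 = (s − 4)(4s^2 + 10s + 42).
So |(4s^3 - 6s^2 + 2s + 8) − 176| = |s − 4|·|4s^2 + 10s + 42|.
Require δ ≤ 1. Then |s − 4| < 1 gives |s| < 5, and by the triangle inequality |4s^2 + 10s + 42| ≤ 4·5^2 + 10·5 + 42 = 192.
Hence |(4s^3 - 6s^2 + 2s + 8) − 176| ≤ 192|s − 4| < ε provided |s − 4| < ε/192.
Take δ = min(1, ε/192). Then 0 < |s − 4| < δ gives both |s − 4| < 1 and |s − 4| < ε/192, so |(4s^3 - 6s^2 + 2s + 8) − 176| < ε.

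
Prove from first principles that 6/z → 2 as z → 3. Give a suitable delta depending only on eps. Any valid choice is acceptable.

Let eps > 0. We seek delta > 0 such that 0 < |z − 3| < delta implies |6/z − 2| < eps.
|6/z − 2| = 6·|3 − z|/(3·|z|) = 6|z − 3|/(3|z|).
Restrict delta ≤ 3/2. Then |z − 3| < 3/2 gives |z| > 3/2, so 3|z| > 9/2.
Then |6/z − 2| < 6|z − 3|/(9/2), which is < eps when |z − 3| < (3/4)eps.
Take delta = min(3/2, (3/4)eps). Then 0 < |z − 3| < delta gives both |z − 3| < 3/2 and |z − 3| < (3/4)eps, so |6/z − 2| < eps.

delta = min(3/2, (3/4)eps)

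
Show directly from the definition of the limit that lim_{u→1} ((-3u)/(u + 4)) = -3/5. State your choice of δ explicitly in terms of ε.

δ = min(5/2, (25/24)ε)

Let ε > 0 be given. We want δ > 0 with 0 < |u − 1| < δ ⇒ |(-3u)/(u + 4) + 3/5| < ε.
Combining over a common denominator, (-3u)/(u + 4) + 3/5 = [(-3u)·5 − (-3)·(u + 4)] / [5·(u + 4)] = -12(u − 1) / (5(u + 4)).
So |(-3u)/(u + 4) + 3/5| = 12|u − 1| / (5·|u + 4|).
Require δ ≤ 5/2, so |u + 4| ≥ |5| − |u − 1| > 5 − 5/2 = 5/2.
Hence |(-3u)/(u + 4) + 3/5| < 12|u − 1|/(5·(5/2)) = (24/25)|u − 1|, which is < ε once |u − 1| < (25/24)ε.
Take δ = min(5/2, (25/24)ε). Then 0 < |u − 1| < δ forces both bounds, so |(-3u)/(u + 4) + 3/5| < ε.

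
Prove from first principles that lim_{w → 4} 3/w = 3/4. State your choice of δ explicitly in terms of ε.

Suppose ε > 0. We seek δ > 0 such that 0 < |w − 4| < δ implies |3/w − (3/4)| < ε.
|3/w − (3/4)| = 3·|4 − w|/(4·|w|) = 3|w − 4|/(4|w|).
Restrict δ ≤ 2. Then |w − 4| < 2 gives |w| > 2, so 4|w| > 8.
Then |3/w − (3/4)| < 3|w − 4|/8, which is < ε when |w − 4| < (8/3)ε.
Take δ = min(2, (8/3)ε). Then 0 < |w − 4| < δ gives both |w − 4| < 2 and |w − 4| < (8/3)ε, so |3/w − (3/4)| < ε.

δ = min(2, (8/3)ε)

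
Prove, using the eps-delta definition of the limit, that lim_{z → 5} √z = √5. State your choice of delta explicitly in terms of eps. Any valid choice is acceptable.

delta = min(5, √5·eps)

Suppose eps > 0. We want delta > 0 such that 0 < |z − 5| < delta implies |√z − √5| < eps.
Rationalise: √z − √5 = (z − 5)/(√z + √5), so |√z − √5| = |z − 5|/(√z + √5).
Restrict delta ≤ 5 so that |z − 5| < 5 forces z > 0, and then √z + √5 > √5.
Hence |√z − √5| < |z − 5|/√5, which is < eps once |z − 5| < √5·eps.
Take delta = min(5, √5·eps). If 0 < |z − 5| < delta then z > 0 and |√z − √5| < |z − 5|/√5 < eps.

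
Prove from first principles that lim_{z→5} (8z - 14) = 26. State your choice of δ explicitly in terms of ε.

Let ε > 0 be given. We need δ > 0 so that 0 < |z − 5| < δ implies |(8z - 14) − 26| < ε.
|(8z - 14) − 26| = |8z - 40| = 8|z − 5|.
So 8|z − 5| < ε exactly when |z − 5| < ε/8.
Take δ = ε/8. If 0 < |z − 5| < δ then |(8z - 14) − 26| = 8|z − 5| < 8·(ε/8) = ε.

δ = ε/8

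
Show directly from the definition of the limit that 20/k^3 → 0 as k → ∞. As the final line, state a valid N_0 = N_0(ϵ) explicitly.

Suppose ϵ > 0. For k ≥ 1, |20/k^3 − 0| = 20/k^3.
20/k^3 < ϵ ⇔ k^3 > 20/ϵ ⇔ k > (20/ϵ)^{1/3}.
Take N_0 = (20/ϵ)^{1/3}. Then k > N_0 implies 20/k^3 < ϵ.

N_0 = (20/ϵ)^{1/3}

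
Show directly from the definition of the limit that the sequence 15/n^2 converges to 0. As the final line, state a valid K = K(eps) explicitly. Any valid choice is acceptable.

Let eps > 0. For n ≥ 1, |15/n^2 − 0| = 15/n^2.
15/n^2 < eps ⇔ n^2 > 15/eps ⇔ n > (15/eps)^{1/2}.
Take K = (15/eps)^{1/2}. Then n > K implies 15/n^2 < eps.

K = (15/eps)^{1/2}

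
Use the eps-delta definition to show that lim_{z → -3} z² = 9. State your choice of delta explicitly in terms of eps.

Suppose eps > 0. We seek delta > 0 with 0 < |z + 3| < delta ⇒ |z² − 9| < eps.
Factor: z² − 9 = (z + 3)(z - 3), so |z² − 9| = |z + 3|·|z - 3|.
Restrict delta ≤ 1. Then |z + 3| < 1 gives |z| < 4, so by the triangle inequality |z - 3| ≤ 4 + 3 = 7.
Hence |z² − 9| ≤ 7|z + 3|, which is < eps once |z + 3| < eps/7.
Take delta = min(1, eps/7). If 0 < |z + 3| < delta then both bounds hold and |z² − 9| ≤ 7|z + 3| < 7·(eps/7) = eps.

delta = min(1, eps/7)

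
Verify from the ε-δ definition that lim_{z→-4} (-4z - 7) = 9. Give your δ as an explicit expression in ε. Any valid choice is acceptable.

Let ε > 0. We need δ > 0 so that 0 < |z + 4| < δ implies |(-4z - 7) − 9| < ε.
Since (-4z - 7) − 9 = -4(z + 4), we have |(-4z - 7) − 9| = 4|z + 4|.
So 4|z + 4| < ε exactly when |z + 4| < ε/4.
Take δ = ε/4. If 0 < |z + 4| < δ then |(-4z - 7) − 9| = 4|z + 4| < 4·(ε/4) = ε.

δ = ε/4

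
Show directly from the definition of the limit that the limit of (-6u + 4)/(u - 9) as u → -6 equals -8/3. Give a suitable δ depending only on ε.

Suppose ε > 0. We want δ > 0 with 0 < |u + 6| < δ ⇒ |(-6u + 4)/(u - 9) + 8/3| < ε.
Combining over a common denominator, (-6u + 4)/(u - 9) + 8/3 = [(-6u + 4)·(-15) − 40·(u - 9)] / [(-15)·(u - 9)] = 50(u + 6) / ((-15)(u - 9)).
So |(-6u + 4)/(u - 9) + 8/3| = 50|u + 6| / (15·|u − 9|).
Require δ ≤ 15/2, so |u − 9| ≥ |-15| − |u + 6| > 15 − 15/2 = 15/2.
Hence |(-6u + 4)/(u - 9) + 8/3| < 50|u + 6|/(15·(15/2)) = (4/9)|u + 6|, which is < ε once |u + 6| < (9/4)ε.
Take δ = min(15/2, (9/4)ε). Then 0 < |u + 6| < δ forces both bounds, so |(-6u + 4)/(u - 9) + 8/3| < ε.

δ = min(15/2, (9/4)ε)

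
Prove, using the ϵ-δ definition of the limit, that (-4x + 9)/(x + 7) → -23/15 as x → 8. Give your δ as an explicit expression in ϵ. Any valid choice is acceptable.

δ = min(15/2, (225/74)ϵ)

Fix ϵ > 0. We want δ > 0 with 0 < |x − 8| < δ ⇒ |(-4x + 9)/(x + 7) + 23/15| < ϵ.
Combining over a common denominator, (-4x + 9)/(x + 7) + 23/15 = [(-4x + 9)·15 − (-23)·(x + 7)] / [15·(x + 7)] = -37(x − 8) / (15(x + 7)).
So |(-4x + 9)/(x + 7) + 23/15| = 37|x − 8| / (15·|x + 7|).
Restrict δ ≤ 15/2. Then |x − 8| < 15/2 gives |x + 7| = |(x − 8) + 15| ≥ 15 − 15/2 = 15/2.
Hence |(-4x + 9)/(x + 7) + 23/15| < 37|x − 8|/(15·(15/2)) = (74/225)|x − 8|, which is < ϵ once |x − 8| < (225/74)ϵ.
Take δ = min(15/2, (225/74)ϵ). Then 0 < |x − 8| < δ forces both bounds, so |(-4x + 9)/(x + 7) + 23/15| < ϵ.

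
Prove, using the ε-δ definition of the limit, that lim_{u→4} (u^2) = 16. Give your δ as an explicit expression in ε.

Let ε > 0 be given. We seek δ > 0 with 0 < |u − 4| < δ ⇒ |u^2 − 16| < ε.
Factor: u^2 − 16 = (u − 4)(u + 4), so |u^2 − 16| = |u − 4|·|u + 4|.
Restrict δ ≤ 1. Then |u − 4| < 1 gives |u| < 5, so by the triangle inequality |u + 4| ≤ 5 + 4 = 9.
Hence |u^2 − 16| ≤ 9|u − 4|, which is < ε once |u − 4| < ε/9.
Take δ = min(1, ε/9). If 0 < |u − 4| < δ then both bounds hold and |u^2 − 16| ≤ 9|u − 4| < 9·(ε/9) = ε.

δ = min(1, ε/9)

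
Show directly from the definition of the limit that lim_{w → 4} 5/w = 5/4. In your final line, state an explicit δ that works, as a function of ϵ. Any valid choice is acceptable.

Let ϵ > 0. We seek δ > 0 such that 0 < |w − 4| < δ implies |5/w − (5/4)| < ϵ.
|5/w − (5/4)| = 5·|4 − w|/(4·|w|) = 5|w − 4|/(4|w|).
Restrict δ ≤ 2. Then |w − 4| < 2 gives |w| > 2, so 4|w| > 8.
Then |5/w − (5/4)| < 5|w − 4|/8, which is < ϵ when |w − 4| < (8/5)ϵ.
Take δ = min(2, (8/5)ϵ). Then 0 < |w − 4| < δ gives both |w − 4| < 2 and |w − 4| < (8/5)ϵ, so |5/w − (5/4)| < ϵ.

δ = min(2, (8/5)ϵ)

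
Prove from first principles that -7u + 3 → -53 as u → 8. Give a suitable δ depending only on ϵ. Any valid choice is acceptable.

δ = ϵ/7

Fix ϵ > 0. We need δ > 0 so that 0 < |u − 8| < δ implies |(-7u + 3) + 53| < ϵ.
Since (-7u + 3) + 53 = -7(u − 8), we have |(-7u + 3) + 53| = 7|u − 8|.
Thus it suffices that |u − 8| < ϵ/7.
Choosing δ = ϵ/7 gives |(-7u + 3) + 53| = 7|u − 8| < ϵ whenever |u − 8| < δ.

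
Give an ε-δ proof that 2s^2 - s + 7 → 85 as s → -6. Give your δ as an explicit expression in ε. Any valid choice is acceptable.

Suppose ε > 0. We want δ > 0 such that 0 < |s + 6| < δ implies |(2s^2 - s + 7) − 85| < ε.
(2s^2 - s + 7) − 85 = 2s^2 - s - 78 = (s + 6)(2s - 13).
So |(2s^2 - s + 7) − 85| = |s + 6|·|2s - 13|.
Require δ ≤ 1. Then |s + 6| < 1 gives |s| < 7, and by the triangle inequality |2s - 13| ≤ 2·7 + 13 = 27.
Hence |(2s^2 - s + 7) − 85| ≤ 27|s + 6| < ε provided |s + 6| < ε/27.
Take δ = min(1, ε/27). Then 0 < |s + 6| < δ gives both |s + 6| < 1 and |s + 6| < ε/27, so |(2s^2 - s + 7) − 85| < ε.

δ = min(1, ε/27)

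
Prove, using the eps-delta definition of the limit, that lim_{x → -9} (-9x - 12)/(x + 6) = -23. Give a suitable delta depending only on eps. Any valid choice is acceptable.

Let eps > 0 be given. We want delta > 0 with 0 < |x + 9| < delta ⇒ |(-9x - 12)/(x + 6) + 23| < eps.
Combining over a common denominator, (-9x - 12)/(x + 6) + 23 = [(-9x - 12)·(-3) − 69·(x + 6)] / [(-3)·(x + 6)] = -42(x + 9) / ((-3)(x + 6)).
So |(-9x - 12)/(x + 6) + 23| = 42|x + 9| / (3·|x + 6|).
Restrict delta ≤ 3/2. Then |x + 9| < 3/2 gives |x + 6| = |(x + 9) + (-3)| ≥ 3 − 3/2 = 3/2.
Hence |(-9x - 12)/(x + 6) + 23| < 42|x + 9|/(3·(3/2)) = (28/3)|x + 9|, which is < eps once |x + 9| < (3/28)eps.
Take delta = min(3/2, (3/28)eps). Then 0 < |x + 9| < delta forces both bounds, so |(-9x - 12)/(x + 6) + 23| < eps.

delta = min(3/2, (3/28)eps)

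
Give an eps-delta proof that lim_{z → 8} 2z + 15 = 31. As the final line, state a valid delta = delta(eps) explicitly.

Let eps > 0 be given. We need delta > 0 so that 0 < |z − 8| < delta implies |(2z + 15) − 31| < eps.
Since (2z + 15) − 31 = 2(z − 8), we have |(2z + 15) − 31| = 2|z − 8|.
So 2|z − 8| < eps exactly when |z − 8| < eps/2.
Choosing delta = eps/2 gives |(2z + 15) − 31| = 2|z − 8| < eps whenever |z − 8| < delta.

delta = eps/2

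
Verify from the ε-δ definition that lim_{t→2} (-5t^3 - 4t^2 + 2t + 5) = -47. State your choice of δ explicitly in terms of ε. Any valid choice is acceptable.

δ = min(2, ε/162)

Let ε > 0 be given. We want δ > 0 such that 0 < |t − 2| < δ implies |(-5t^3 - 4t^2 + 2t + 5) + 47| < ε.
(-5t^3 - 4t^2 + 2t + 5) + 47 = -5t^3 - 4t^2 + 2t + 52 = (t − 2)(-5t^2 - 14t - 26).
So |(-5t^3 - 4t^2 + 2t + 5) + 47| = |t − 2|·|-5t^2 - 14t - 26|.
Assume first that |t − 2| < 2, so |t| < 4. Then |-5t^2 - 14t - 26| ≤ 5·4^2 + 14·4 + 26 = 162.
Hence |(-5t^3 - 4t^2 + 2t + 5) + 47| ≤ 162|t − 2| < ε provided |t − 2| < ε/162.
Take δ = min(2, ε/162). Then 0 < |t − 2| < δ gives both |t − 2| < 2 and |t − 2| < ε/162, so |(-5t^3 - 4t^2 + 2t + 5) + 47| < ε.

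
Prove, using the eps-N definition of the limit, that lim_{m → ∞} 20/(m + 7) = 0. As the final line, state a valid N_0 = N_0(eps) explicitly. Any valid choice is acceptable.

N_0 = 20/eps

Fix eps > 0. For m ≥ 1, |20/(m + 7) − 0| = 20/(m + 7) ≤ 20/m.
We need 20/m < eps, i.e. m > 20/eps.
Take N_0 = 20/eps. If m > N_0 then |20/(m + 7)| ≤ 20/m < eps.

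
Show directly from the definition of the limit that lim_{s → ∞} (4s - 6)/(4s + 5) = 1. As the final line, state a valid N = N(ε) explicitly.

N = (11/4)/ε

Suppose ε > 0. We seek N > 0 such that s > N implies |(4s - 6)/(4s + 5) − 1| < ε.
(4s - 6)/(4s + 5) − 1 = (4(4s - 6) − 4(4s + 5)) / (4(4s + 5)) = -44/(4(4s + 5)).
For s > 0 we have 4s + 5 > 4s, so |(4s - 6)/(4s + 5) − 1| = 44/(4(4s + 5)) < 44/(4·4s) = (11/4)/s.
Thus |(4s - 6)/(4s + 5) − 1| < ε whenever s > (11/4)/ε.
Take N = (11/4)/ε. If s > N then |(4s - 6)/(4s + 5) − 1| < (11/4)/s < ε.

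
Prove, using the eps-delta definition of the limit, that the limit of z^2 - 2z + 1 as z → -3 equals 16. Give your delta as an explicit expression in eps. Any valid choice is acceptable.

Let eps > 0. We want delta > 0 such that 0 < |z + 3| < delta implies |(z^2 - 2z + 1) − 16| < eps.
(z^2 - 2z + 1) − 16 = z^2 - 2z - 15 = (z + 3)(z - 5).
So |(z^2 - 2z + 1) − 16| = |z + 3|·|z - 5|.
Assume first that |z + 3| < 1, so |z| < 4. Then |z - 5| ≤ 4 + 5 = 9.
Hence |(z^2 - 2z + 1) − 16| ≤ 9|z + 3| < eps provided |z + 3| < eps/9.
Take delta = min(1, eps/9). Then 0 < |z + 3| < delta gives both |z + 3| < 1 and |z + 3| < eps/9, so |(z^2 - 2z + 1) − 16| < eps.

delta = min(1, eps/9)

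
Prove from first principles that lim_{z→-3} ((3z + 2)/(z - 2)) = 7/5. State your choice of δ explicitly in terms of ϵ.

Suppose ϵ > 0. We want δ > 0 with 0 < |z + 3| < δ ⇒ |(3z + 2)/(z - 2) − (7/5)| < ϵ.
Combining over a common denominator, (3z + 2)/(z - 2) − (7/5) = [(3z + 2)·(-5) − (-7)·(z - 2)] / [(-5)·(z - 2)] = -8(z + 3) / ((-5)(z - 2)).
So |(3z + 2)/(z - 2) − (7/5)| = 8|z + 3| / (5·|z − 2|).
Restrict δ ≤ 5/2. Then |z + 3| < 5/2 gives |z − 2| = |(z + 3) + (-5)| ≥ 5 − 5/2 = 5/2.
Hence |(3z + 2)/(z - 2) − (7/5)| < 8|z + 3|/(5·(5/2)) = (16/25)|z + 3|, which is < ϵ once |z + 3| < (25/16)ϵ.
Take δ = min(5/2, (25/16)ϵ). Then 0 < |z + 3| < δ forces both bounds, so |(3z + 2)/(z - 2) − (7/5)| < ϵ.

δ = min(5/2, (25/16)ϵ)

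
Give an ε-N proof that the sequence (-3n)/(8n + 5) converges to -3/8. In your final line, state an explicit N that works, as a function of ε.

Fix ε > 0. For n ≥ 1, |(-3n)/(8n + 5) + 3/8| = |15|/(8(8n + 5)) = 15/(8(8n + 5)).
Since 8n + 5 ≥ 8n for n ≥ 1, this is ≤ 15/(8·8n) = (15/64)/n.
So |(-3n)/(8n + 5) + 3/8| < ε whenever n > (15/64)/ε.
Take N = (15/64)/ε. If n > N then |(-3n)/(8n + 5) + 3/8| ≤ (15/64)/n < ε.

N = (15/64)/ε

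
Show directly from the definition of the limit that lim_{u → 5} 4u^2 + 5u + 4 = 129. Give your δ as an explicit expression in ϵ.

δ = min(2, ϵ/53)

Let ϵ > 0. We want δ > 0 such that 0 < |u − 5| < δ implies |(4u^2 + 5u + 4) − 129| < ϵ.
(4u^2 + 5u + 4) − 129 = 4u^2 + 5u - 125 = (u − 5)(4u + 25).
So |(4u^2 + 5u + 4) − 129| = |u − 5|·|4u + 25|.
Require δ ≤ 2. Then |u − 5| < 2 gives |u| < 7, and by the triangle inequality |4u + 25| ≤ 4·7 + 25 = 53.
Hence |(4u^2 + 5u + 4) − 129| ≤ 53|u − 5| < ϵ provided |u − 5| < ϵ/53.
Take δ = min(2, ϵ/53). Then 0 < |u − 5| < δ gives both |u − 5| < 2 and |u − 5| < ϵ/53, so |(4u^2 + 5u + 4) − 129| < ϵ.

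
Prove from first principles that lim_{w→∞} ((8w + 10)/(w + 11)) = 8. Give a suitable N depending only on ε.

Let ε > 0 be given. We seek N > 0 such that w > N implies |(8w + 10)/(w + 11) − 8| < ε.
(8w + 10)/(w + 11) − 8 = ((8w + 10) − 8(w + 11)) / ((w + 11)) = -78/((w + 11)).
For w > 0 we have w + 11 > w, so |(8w + 10)/(w + 11) − 8| = 78/((w + 11)) < 78/(w) = 78/w.
Thus |(8w + 10)/(w + 11) − 8| < ε whenever w > 78/ε.
Take N = 78/ε. If w > N then |(8w + 10)/(w + 11) − 8| < 78/w < ε.

N = 78/ε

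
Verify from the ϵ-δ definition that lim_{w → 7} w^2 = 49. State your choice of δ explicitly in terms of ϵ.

δ = min(1, ϵ/15)

Let ϵ > 0 be given. We seek δ > 0 with 0 < |w − 7| < δ ⇒ |w^2 − 49| < ϵ.
Factor: w^2 − 49 = (w − 7)(w + 7), so |w^2 − 49| = |w − 7|·|w + 7|.
Restrict δ ≤ 1. Then |w − 7| < 1 gives |w| < 8, so by the triangle inequality |w + 7| ≤ 8 + 7 = 15.
Hence |w^2 − 49| ≤ 15|w − 7|, which is < ϵ once |w − 7| < ϵ/15.
Take δ = min(1, ϵ/15). If 0 < |w − 7| < δ then both bounds hold and |w^2 − 49| ≤ 15|w − 7| < 15·(ϵ/15) = ϵ.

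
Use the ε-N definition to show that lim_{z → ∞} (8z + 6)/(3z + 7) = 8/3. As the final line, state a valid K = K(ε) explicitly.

K = (38/9)/ε

Let ε > 0. We seek K > 0 such that z > K implies |(8z + 6)/(3z + 7) − (8/3)| < ε.
(8z + 6)/(3z + 7) − (8/3) = (3(8z + 6) − 8(3z + 7)) / (3(3z + 7)) = -38/(3(3z + 7)).
For z > 0 we have 3z + 7 > 3z, so |(8z + 6)/(3z + 7) − (8/3)| = 38/(3(3z + 7)) < 38/(3·3z) = (38/9)/z.
Thus |(8z + 6)/(3z + 7) − (8/3)| < ε whenever z > (38/9)/ε.
Take K = (38/9)/ε. If z > K then |(8z + 6)/(3z + 7) − (8/3)| < (38/9)/z < ε.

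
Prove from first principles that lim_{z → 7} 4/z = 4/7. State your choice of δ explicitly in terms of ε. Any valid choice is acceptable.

Let ε > 0 be given. We seek δ > 0 such that 0 < |z − 7| < δ implies |4/z − (4/7)| < ε.
|4/z − (4/7)| = 4·|7 − z|/(7·|z|) = 4|z − 7|/(7|z|).
Require δ ≤ 7/2 so that |z| > 7 − 7/2 = 7/2, hence 7|z| > 49/2.
Then |4/z − (4/7)| < 4|z − 7|/(49/2), which is < ε when |z − 7| < (49/8)ε.
Take δ = min(7/2, (49/8)ε). Then 0 < |z − 7| < δ gives both |z − 7| < 7/2 and |z − 7| < (49/8)ε, so |4/z − (4/7)| < ε.

δ = min(7/2, (49/8)ε)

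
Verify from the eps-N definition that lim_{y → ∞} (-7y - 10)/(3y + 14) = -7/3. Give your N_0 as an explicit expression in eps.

N_0 = (68/9)/eps

Let eps > 0. We seek N_0 > 0 such that y > N_0 implies |(-7y - 10)/(3y + 14) + 7/3| < eps.
(-7y - 10)/(3y + 14) + 7/3 = (3(-7y - 10) − (-7)(3y + 14)) / (3(3y + 14)) = 68/(3(3y + 14)).
For y > 0 we have 3y + 14 > 3y, so |(-7y - 10)/(3y + 14) + 7/3| = 68/(3(3y + 14)) < 68/(3·3y) = (68/9)/y.
Thus |(-7y - 10)/(3y + 14) + 7/3| < eps whenever y > (68/9)/eps.
Take N_0 = (68/9)/eps. If y > N_0 then |(-7y - 10)/(3y + 14) + 7/3| < (68/9)/y < eps.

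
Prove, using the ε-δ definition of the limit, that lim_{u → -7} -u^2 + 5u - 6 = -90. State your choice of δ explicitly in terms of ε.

Fix ε > 0. We want δ > 0 such that 0 < |u + 7| < δ implies |(-u^2 + 5u - 6) + 90| < ε.
(-u^2 + 5u - 6) + 90 = -u^2 + 5u + 84 = (u + 7)(-u + 12).
So |(-u^2 + 5u - 6) + 90| = |u + 7|·|-u + 12|.
Assume first that |u + 7| < 2, so |u| < 9. Then |-u + 12| ≤ 9 + 12 = 21.
Hence |(-u^2 + 5u - 6) + 90| ≤ 21|u + 7| < ε provided |u + 7| < ε/21.
Take δ = min(2, ε/21). Then 0 < |u + 7| < δ gives both |u + 7| < 2 and |u + 7| < ε/21, so |(-u^2 + 5u - 6) + 90| < ε.

δ = min(2, ε/21)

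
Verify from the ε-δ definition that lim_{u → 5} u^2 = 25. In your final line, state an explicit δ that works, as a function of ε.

δ = min(1, ε/11)

Let ε > 0 be given. We seek δ > 0 with 0 < |u − 5| < δ ⇒ |u^2 − 25| < ε.
Factor: u^2 − 25 = (u − 5)(u + 5), so |u^2 − 25| = |u − 5|·|u + 5|.
Impose δ ≤ 1 so that |u| < 6; then |u + 5| ≤ 11.
Hence |u^2 − 25| ≤ 11|u − 5|, which is < ε once |u − 5| < ε/11.
Take δ = min(1, ε/11). If 0 < |u − 5| < δ then both bounds hold and |u^2 − 25| ≤ 11|u − 5| < 11·(ε/11) = ε.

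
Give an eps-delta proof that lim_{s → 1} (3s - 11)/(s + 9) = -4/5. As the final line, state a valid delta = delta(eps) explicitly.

Let eps > 0 be given. We want delta > 0 with 0 < |s − 1| < delta ⇒ |(3s - 11)/(s + 9) + 4/5| < eps.
Combining over a common denominator, (3s - 11)/(s + 9) + 4/5 = [(3s - 11)·10 − (-8)·(s + 9)] / [10·(s + 9)] = 38(s − 1) / (10(s + 9)).
So |(3s - 11)/(s + 9) + 4/5| = 38|s − 1| / (10·|s + 9|).
Require delta ≤ 5, so |s + 9| ≥ |10| − |s − 1| > 10 − 5 = 5.
Hence |(3s - 11)/(s + 9) + 4/5| < 38|s − 1|/(10·5) = (19/25)|s − 1|, which is < eps once |s − 1| < (25/19)eps.
Take delta = min(5, (25/19)eps). Then 0 < |s − 1| < delta forces both bounds, so |(3s - 11)/(s + 9) + 4/5| < eps.

delta = min(5, (25/19)eps)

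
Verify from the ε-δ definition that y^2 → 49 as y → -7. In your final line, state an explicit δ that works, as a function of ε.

δ = min(1, ε/15)

Let ε > 0. We seek δ > 0 with 0 < |y + 7| < δ ⇒ |y^2 − 49| < ε.
Factor: y^2 − 49 = (y + 7)(y - 7), so |y^2 − 49| = |y + 7|·|y - 7|.
Restrict δ ≤ 1. Then |y + 7| < 1 gives |y| < 8, so by the triangle inequality |y - 7| ≤ 8 + 7 = 15.
Hence |y^2 − 49| ≤ 15|y + 7|, which is < ε once |y + 7| < ε/15.
Take δ = min(1, ε/15). If 0 < |y + 7| < δ then both bounds hold and |y^2 − 49| ≤ 15|y + 7| < 15·(ε/15) = ε.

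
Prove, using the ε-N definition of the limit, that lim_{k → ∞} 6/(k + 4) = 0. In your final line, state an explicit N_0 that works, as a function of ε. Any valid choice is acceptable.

Fix ε > 0. For k ≥ 1, |6/(k + 4) − 0| = 6/(k + 4) ≤ 6/k.
We need 6/k < ε, i.e. k > 6/ε.
Take N_0 = 6/ε. If k > N_0 then |6/(k + 4)| ≤ 6/k < ε.

N_0 = 6/ε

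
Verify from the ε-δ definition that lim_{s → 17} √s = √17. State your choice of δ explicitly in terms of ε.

Let ε > 0. We want δ > 0 such that 0 < |s − 17| < δ implies |√s − √17| < ε.
Multiplying by the conjugate, |√s − √17| = |s − 17|/(√s + √17).
Restrict δ ≤ 17 so that |s − 17| < 17 forces s > 0, and then √s + √17 > √17.
Hence |√s − √17| < |s − 17|/√17, which is < ε once |s − 17| < √17·ε.
Take δ = min(17, √17·ε). If 0 < |s − 17| < δ then s > 0 and |√s − √17| < |s − 17|/√17 < ε.

δ = min(17, √17·ε)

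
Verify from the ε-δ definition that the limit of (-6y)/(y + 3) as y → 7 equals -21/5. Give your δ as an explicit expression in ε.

Fix ε > 0. We want δ > 0 with 0 < |y − 7| < δ ⇒ |(-6y)/(y + 3) + 21/5| < ε.
Combining over a common denominator, (-6y)/(y + 3) + 21/5 = [(-6y)·10 − (-42)·(y + 3)] / [10·(y + 3)] = -18(y − 7) / (10(y + 3)).
So |(-6y)/(y + 3) + 21/5| = 18|y − 7| / (10·|y + 3|).
Require δ ≤ 5, so |y + 3| ≥ |10| − |y − 7| > 10 − 5 = 5.
Hence |(-6y)/(y + 3) + 21/5| < 18|y − 7|/(10·5) = (9/25)|y − 7|, which is < ε once |y − 7| < (25/9)ε.
Take δ = min(5, (25/9)ε). Then 0 < |y − 7| < δ forces both bounds, so |(-6y)/(y + 3) + 21/5| < ε.

δ = min(5, (25/9)ε)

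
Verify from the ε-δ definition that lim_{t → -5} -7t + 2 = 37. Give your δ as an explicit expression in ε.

Fix ε > 0. We need δ > 0 so that 0 < |t + 5| < δ implies |(-7t + 2) − 37| < ε.
Since (-7t + 2) − 37 = -7(t + 5), we have |(-7t + 2) − 37| = 7|t + 5|.
So 7|t + 5| < ε exactly when |t + 5| < ε/7.
Choosing δ = ε/7 gives |(-7t + 2) − 37| = 7|t + 5| < ε whenever |t + 5| < δ.

δ = ε/7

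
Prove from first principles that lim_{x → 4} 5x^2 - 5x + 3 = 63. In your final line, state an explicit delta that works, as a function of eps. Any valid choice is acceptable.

delta = min(1, eps/40)

Fix eps > 0. We want delta > 0 such that 0 < |x − 4| < delta implies |(5x^2 - 5x + 3) − 63| < eps.
(5x^2 - 5x + 3) − 63 = 5x^2 - 5x - 60 = (x − 4)(5x + 15).
So |(5x^2 - 5x + 3) − 63| = |x − 4|·|5x + 15|.
Assume first that |x − 4| < 1, so |x| < 5. Then |5x + 15| ≤ 5·5 + 15 = 40.
Hence |(5x^2 - 5x + 3) − 63| ≤ 40|x − 4| < eps provided |x − 4| < eps/40.
Choosing delta = min(1, eps/40) ensures both conditions, hence |(5x^2 - 5x + 3) − 63| < eps.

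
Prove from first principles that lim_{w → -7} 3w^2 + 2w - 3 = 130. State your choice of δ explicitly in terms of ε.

Let ε > 0 be given. We want δ > 0 such that 0 < |w + 7| < δ implies |(3w^2 + 2w - 3) − 130| < ε.
(3w^2 + 2w - 3) − 130 = 3w^2 + 2w - 133 = (w + 7)(3w - 19).
So |(3w^2 + 2w - 3) − 130| = |w + 7|·|3w - 19|.
Require δ ≤ 1. Then |w + 7| < 1 gives |w| < 8, and by the triangle inequality |3w - 19| ≤ 3·8 + 19 = 43.
Hence |(3w^2 + 2w - 3) − 130| ≤ 43|w + 7| < ε provided |w + 7| < ε/43.
Choosing δ = min(1, ε/43) ensures both conditions, hence |(3w^2 + 2w - 3) − 130| < ε.

δ = min(1, ε/43)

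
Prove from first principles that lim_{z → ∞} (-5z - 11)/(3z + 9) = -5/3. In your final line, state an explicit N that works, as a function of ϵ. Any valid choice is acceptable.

Suppose ϵ > 0. We seek N > 0 such that z > N implies |(-5z - 11)/(3z + 9) + 5/3| < ϵ.
(-5z - 11)/(3z + 9) + 5/3 = (3(-5z - 11) − (-5)(3z + 9)) / (3(3z + 9)) = 12/(3(3z + 9)).
For z > 0 we have 3z + 9 > 3z, so |(-5z - 11)/(3z + 9) + 5/3| = 12/(3(3z + 9)) < 12/(3·3z) = (4/3)/z.
Thus |(-5z - 11)/(3z + 9) + 5/3| < ϵ whenever z > (4/3)/ϵ.
Take N = (4/3)/ϵ. If z > N then |(-5z - 11)/(3z + 9) + 5/3| < (4/3)/z < ϵ.

N = (4/3)/ϵ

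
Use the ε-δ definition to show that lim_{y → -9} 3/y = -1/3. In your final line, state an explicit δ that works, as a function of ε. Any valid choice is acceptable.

Suppose ε > 0. We seek δ > 0 such that 0 < |y + 9| < δ implies |3/y + 1/3| < ε.
|3/y + 1/3| = 3·|-9 − y|/(9·|y|) = 3|y + 9|/(9|y|).
Require δ ≤ 9/2 so that |y| > 9 − 9/2 = 9/2, hence 9|y| > 81/2.
Then |3/y + 1/3| < 3|y + 9|/(81/2), which is < ε when |y + 9| < (27/2)ε.
Take δ = min(9/2, (27/2)ε). Then 0 < |y + 9| < δ gives both |y + 9| < 9/2 and |y + 9| < (27/2)ε, so |3/y + 1/3| < ε.

δ = min(9/2, (27/2)ε)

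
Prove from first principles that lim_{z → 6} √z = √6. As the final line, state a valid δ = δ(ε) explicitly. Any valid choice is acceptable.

δ = min(6, √6·ε)

Suppose ε > 0. We want δ > 0 such that 0 < |z − 6| < δ implies |√z − √6| < ε.
Rationalise: √z − √6 = (z − 6)/(√z + √6), so |√z − √6| = |z − 6|/(√z + √6).
Restrict δ ≤ 6 so that |z − 6| < 6 forces z > 0, and then √z + √6 > √6.
Hence |√z − √6| < |z − 6|/√6, which is < ε once |z − 6| < √6·ε.
Take δ = min(6, √6·ε). If 0 < |z − 6| < δ then z > 0 and |√z − √6| < |z − 6|/√6 < ε.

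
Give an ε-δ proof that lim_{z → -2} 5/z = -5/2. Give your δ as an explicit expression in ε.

Let ε > 0 be given. We seek δ > 0 such that 0 < |z + 2| < δ implies |5/z + 5/2| < ε.
|5/z + 5/2| = 5·|-2 − z|/(2·|z|) = 5|z + 2|/(2|z|).
Restrict δ ≤ 1. Then |z + 2| < 1 gives |z| > 1, so 2|z| > 2.
Then |5/z + 5/2| < 5|z + 2|/2, which is < ε when |z + 2| < (2/5)ε.
Take δ = min(1, (2/5)ε). Then 0 < |z + 2| < δ gives both |z + 2| < 1 and |z + 2| < (2/5)ε, so |5/z + 5/2| < ε.

δ = min(1, (2/5)ε)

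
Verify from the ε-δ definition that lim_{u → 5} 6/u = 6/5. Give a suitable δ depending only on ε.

δ = min(5/2, (25/12)ε)

Let ε > 0. We seek δ > 0 such that 0 < |u − 5| < δ implies |6/u − (6/5)| < ε.
|6/u − (6/5)| = 6·|5 − u|/(5·|u|) = 6|u − 5|/(5|u|).
Restrict δ ≤ 5/2. Then |u − 5| < 5/2 gives |u| > 5/2, so 5|u| > 25/2.
Then |6/u − (6/5)| < 6|u − 5|/(25/2), which is < ε when |u − 5| < (25/12)ε.
Take δ = min(5/2, (25/12)ε). Then 0 < |u − 5| < δ gives both |u − 5| < 5/2 and |u − 5| < (25/12)ε, so |6/u − (6/5)| < ε.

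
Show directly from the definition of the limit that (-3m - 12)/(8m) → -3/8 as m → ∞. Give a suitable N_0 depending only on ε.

N_0 = (3/2)/ε

Let ε > 0. For m ≥ 1, |(-3m - 12)/(8m) + 3/8| = |-96|/(8(8m)) = 96/(8(8m)).
Since 8m ≥ 8m for m ≥ 1, this is ≤ 96/(8·8m) = (3/2)/m.
So |(-3m - 12)/(8m) + 3/8| < ε whenever m > (3/2)/ε.
Take N_0 = (3/2)/ε. If m > N_0 then |(-3m - 12)/(8m) + 3/8| ≤ (3/2)/m < ε.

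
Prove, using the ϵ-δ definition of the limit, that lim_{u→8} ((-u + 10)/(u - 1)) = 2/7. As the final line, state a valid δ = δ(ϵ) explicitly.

Suppose ϵ > 0. We want δ > 0 with 0 < |u − 8| < δ ⇒ |(-u + 10)/(u - 1) − (2/7)| < ϵ.
Combining over a common denominator, (-u + 10)/(u - 1) − (2/7) = [(-u + 10)·7 − 2·(u - 1)] / [7·(u - 1)] = -9(u − 8) / (7(u - 1)).
So |(-u + 10)/(u - 1) − (2/7)| = 9|u − 8| / (7·|u − 1|).
Require δ ≤ 7/2, so |u − 1| ≥ |7| − |u − 8| > 7 − 7/2 = 7/2.
Hence |(-u + 10)/(u - 1) − (2/7)| < 9|u − 8|/(7·(7/2)) = (18/49)|u − 8|, which is < ϵ once |u − 8| < (49/18)ϵ.
Take δ = min(7/2, (49/18)ϵ). Then 0 < |u − 8| < δ forces both bounds, so |(-u + 10)/(u - 1) − (2/7)| < ϵ.

δ = min(7/2, (49/18)ϵ)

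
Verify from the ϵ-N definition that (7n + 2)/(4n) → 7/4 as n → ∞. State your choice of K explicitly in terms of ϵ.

K = (1/2)/ϵ

Let ϵ > 0 be given. For n ≥ 1, |(7n + 2)/(4n) − (7/4)| = |8|/(4(4n)) = 8/(4(4n)).
Since 4n ≥ 4n for n ≥ 1, this is ≤ 8/(4·4n) = (1/2)/n.
So |(7n + 2)/(4n) − (7/4)| < ϵ whenever n > (1/2)/ϵ.
Take K = (1/2)/ϵ. If n > K then |(7n + 2)/(4n) − (7/4)| ≤ (1/2)/n < ϵ.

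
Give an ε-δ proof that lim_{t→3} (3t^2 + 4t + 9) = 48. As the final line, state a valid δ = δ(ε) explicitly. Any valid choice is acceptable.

Let ε > 0. We want δ > 0 such that 0 < |t − 3| < δ implies |(3t^2 + 4t + 9) − 48| < ε.
(3t^2 + 4t + 9) − 48 = 3t^2 + 4t - 39 = (t − 3)(3t + 13).
So |(3t^2 + 4t + 9) − 48| = |t − 3|·|3t + 13|.
Assume first that |t − 3| < 2, so |t| < 5. Then |3t + 13| ≤ 3·5 + 13 = 28.
Hence |(3t^2 + 4t + 9) − 48| ≤ 28|t − 3| < ε provided |t − 3| < ε/28.
Choosing δ = min(2, ε/28) ensures both conditions, hence |(3t^2 + 4t + 9) − 48| < ε.

δ = min(2, ε/28)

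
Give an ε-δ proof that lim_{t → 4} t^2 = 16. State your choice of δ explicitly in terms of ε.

δ = min(1, ε/9)

Suppose ε > 0. We seek δ > 0 with 0 < |t − 4| < δ ⇒ |t^2 − 16| < ε.
Factor: t^2 − 16 = (t − 4)(t + 4), so |t^2 − 16| = |t − 4|·|t + 4|.
Restrict δ ≤ 1. Then |t − 4| < 1 gives |t| < 5, so by the triangle inequality |t + 4| ≤ 5 + 4 = 9.
Hence |t^2 − 16| ≤ 9|t − 4|, which is < ε once |t − 4| < ε/9.
Take δ = min(1, ε/9). If 0 < |t − 4| < δ then both bounds hold and |t^2 − 16| ≤ 9|t − 4| < 9·(ε/9) = ε.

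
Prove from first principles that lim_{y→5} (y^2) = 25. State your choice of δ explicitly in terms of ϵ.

δ = min(2, ϵ/12)

Let ϵ > 0 be given. We seek δ > 0 with 0 < |y − 5| < δ ⇒ |y^2 − 25| < ϵ.
Factor: y^2 − 25 = (y − 5)(y + 5), so |y^2 − 25| = |y − 5|·|y + 5|.
Impose δ ≤ 2 so that |y| < 7; then |y + 5| ≤ 12.
Hence |y^2 − 25| ≤ 12|y − 5|, which is < ϵ once |y − 5| < ϵ/12.
Take δ = min(2, ϵ/12). If 0 < |y − 5| < δ then both bounds hold and |y^2 − 25| ≤ 12|y − 5| < 12·(ϵ/12) = ϵ.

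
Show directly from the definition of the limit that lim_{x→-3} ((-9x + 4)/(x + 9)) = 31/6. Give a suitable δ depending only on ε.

Let ε > 0 be given. We want δ > 0 with 0 < |x + 3| < δ ⇒ |(-9x + 4)/(x + 9) − (31/6)| < ε.
Combining over a common denominator, (-9x + 4)/(x + 9) − (31/6) = [(-9x + 4)·6 − 31·(x + 9)] / [6·(x + 9)] = -85(x + 3) / (6(x + 9)).
So |(-9x + 4)/(x + 9) − (31/6)| = 85|x + 3| / (6·|x + 9|).
Restrict δ ≤ 3. Then |x + 3| < 3 gives |x + 9| = |(x + 3) + 6| ≥ 6 − 3 = 3.
Hence |(-9x + 4)/(x + 9) − (31/6)| < 85|x + 3|/(6·3) = (85/18)|x + 3|, which is < ε once |x + 3| < (18/85)ε.
Take δ = min(3, (18/85)ε). Then 0 < |x + 3| < δ forces both bounds, so |(-9x + 4)/(x + 9) − (31/6)| < ε.

δ = min(3, (18/85)ε)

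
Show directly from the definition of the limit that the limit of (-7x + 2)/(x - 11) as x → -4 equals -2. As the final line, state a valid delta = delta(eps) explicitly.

delta = min(15/2, (3/2)eps)

Suppose eps > 0. We want delta > 0 with 0 < |x + 4| < delta ⇒ |(-7x + 2)/(x - 11) + 2| < eps.
Combining over a common denominator, (-7x + 2)/(x - 11) + 2 = [(-7x + 2)·(-15) − 30·(x - 11)] / [(-15)·(x - 11)] = 75(x + 4) / ((-15)(x - 11)).
So |(-7x + 2)/(x - 11) + 2| = 75|x + 4| / (15·|x − 11|).
Require delta ≤ 15/2, so |x − 11| ≥ |-15| − |x + 4| > 15 − 15/2 = 15/2.
Hence |(-7x + 2)/(x - 11) + 2| < 75|x + 4|/(15·(15/2)) = (2/3)|x + 4|, which is < eps once |x + 4| < (3/2)eps.
Take delta = min(15/2, (3/2)eps). Then 0 < |x + 4| < delta forces both bounds, so |(-7x + 2)/(x - 11) + 2| < eps.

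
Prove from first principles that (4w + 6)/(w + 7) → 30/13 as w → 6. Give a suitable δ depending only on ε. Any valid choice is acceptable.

Suppose ε > 0. We want δ > 0 with 0 < |w − 6| < δ ⇒ |(4w + 6)/(w + 7) − (30/13)| < ε.
Combining over a common denominator, (4w + 6)/(w + 7) − (30/13) = [(4w + 6)·13 − 30·(w + 7)] / [13·(w + 7)] = 22(w − 6) / (13(w + 7)).
So |(4w + 6)/(w + 7) − (30/13)| = 22|w − 6| / (13·|w + 7|).
Restrict δ ≤ 13/2. Then |w − 6| < 13/2 gives |w + 7| = |(w − 6) + 13| ≥ 13 − 13/2 = 13/2.
Hence |(4w + 6)/(w + 7) − (30/13)| < 22|w − 6|/(13·(13/2)) = (44/169)|w − 6|, which is < ε once |w − 6| < (169/44)ε.
Take δ = min(13/2, (169/44)ε). Then 0 < |w − 6| < δ forces both bounds, so |(4w + 6)/(w + 7) − (30/13)| < ε.

δ = min(13/2, (169/44)ε)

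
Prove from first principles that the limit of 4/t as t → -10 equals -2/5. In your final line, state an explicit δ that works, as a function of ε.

δ = min(5, (25/2)ε)

Let ε > 0. We seek δ > 0 such that 0 < |t + 10| < δ implies |4/t + 2/5| < ε.
|4/t + 2/5| = 4·|-10 − t|/(10·|t|) = 4|t + 10|/(10|t|).
Require δ ≤ 5 so that |t| > 10 − 5 = 5, hence 10|t| > 50.
Then |4/t + 2/5| < 4|t + 10|/50, which is < ε when |t + 10| < (25/2)ε.
Take δ = min(5, (25/2)ε). Then 0 < |t + 10| < δ gives both |t + 10| < 5 and |t + 10| < (25/2)ε, so |4/t + 2/5| < ε.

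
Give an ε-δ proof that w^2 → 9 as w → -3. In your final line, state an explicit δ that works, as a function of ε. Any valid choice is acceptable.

Suppose ε > 0. We seek δ > 0 with 0 < |w + 3| < δ ⇒ |w^2 − 9| < ε.
Factor: w^2 − 9 = (w + 3)(w - 3), so |w^2 − 9| = |w + 3|·|w - 3|.
Impose δ ≤ 1 so that |w| < 4; then |w - 3| ≤ 7.
Hence |w^2 − 9| ≤ 7|w + 3|, which is < ε once |w + 3| < ε/7.
Take δ = min(1, ε/7). If 0 < |w + 3| < δ then both bounds hold and |w^2 − 9| ≤ 7|w + 3| < 7·(ε/7) = ε.

δ = min(1, ε/7)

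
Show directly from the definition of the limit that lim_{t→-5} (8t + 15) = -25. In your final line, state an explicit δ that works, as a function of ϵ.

δ = ϵ/8

Fix ϵ > 0. We need δ > 0 so that 0 < |t + 5| < δ implies |(8t + 15) + 25| < ϵ.
Since (8t + 15) + 25 = 8(t + 5), we have |(8t + 15) + 25| = 8|t + 5|.
So 8|t + 5| < ϵ exactly when |t + 5| < ϵ/8.
Choosing δ = ϵ/8 gives |(8t + 15) + 25| = 8|t + 5| < ϵ whenever |t + 5| < δ.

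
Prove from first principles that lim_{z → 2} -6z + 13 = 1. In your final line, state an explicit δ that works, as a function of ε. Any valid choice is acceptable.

Let ε > 0 be given. We need δ > 0 so that 0 < |z − 2| < δ implies |(-6z + 13) − 1| < ε.
|(-6z + 13) − 1| = |-6z + 12| = 6|z − 2|.
Thus it suffices that |z − 2| < ε/6.
Take δ = ε/6. If 0 < |z − 2| < δ then |(-6z + 13) − 1| = 6|z − 2| < 6·(ε/6) = ε.

δ = ε/6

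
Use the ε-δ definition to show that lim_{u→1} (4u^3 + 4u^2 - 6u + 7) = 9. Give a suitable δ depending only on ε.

Fix ε > 0. We want δ > 0 such that 0 < |u − 1| < δ implies |(4u^3 + 4u^2 - 6u + 7) − 9| < ε.
(4u^3 + 4u^2 - 6u + 7) − 9 = 4u^3 + 4u^2 - 6u - 2 = (u − 1)(4u^2 + 8u + 2).
So |(4u^3 + 4u^2 - 6u + 7) − 9| = |u − 1|·|4u^2 + 8u + 2|.
Require δ ≤ 1. Then |u − 1| < 1 gives |u| < 2, and by the triangle inequality |4u^2 + 8u + 2| ≤ 4·2^2 + 8·2 + 2 = 34.
Hence |(4u^3 + 4u^2 - 6u + 7) − 9| ≤ 34|u − 1| < ε provided |u − 1| < ε/34.
Take δ = min(1, ε/34). Then 0 < |u − 1| < δ gives both |u − 1| < 1 and |u − 1| < ε/34, so |(4u^3 + 4u^2 - 6u + 7) − 9| < ε.

δ = min(1, ε/34)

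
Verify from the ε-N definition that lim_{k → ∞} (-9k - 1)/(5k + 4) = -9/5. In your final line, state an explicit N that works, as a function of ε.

N = (31/25)/ε

Let ε > 0 be given. For k ≥ 1, |(-9k - 1)/(5k + 4) + 9/5| = |31|/(5(5k + 4)) = 31/(5(5k + 4)).
Since 5k + 4 ≥ 5k for k ≥ 1, this is ≤ 31/(5·5k) = (31/25)/k.
So |(-9k - 1)/(5k + 4) + 9/5| < ε whenever k > (31/25)/ε.
Take N = (31/25)/ε. If k > N then |(-9k - 1)/(5k + 4) + 9/5| ≤ (31/25)/k < ε.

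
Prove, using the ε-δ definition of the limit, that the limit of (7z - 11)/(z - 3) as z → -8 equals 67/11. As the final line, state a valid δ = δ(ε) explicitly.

Suppose ε > 0. We want δ > 0 with 0 < |z + 8| < δ ⇒ |(7z - 11)/(z - 3) − (67/11)| < ε.
Combining over a common denominator, (7z - 11)/(z - 3) − (67/11) = [(7z - 11)·(-11) − (-67)·(z - 3)] / [(-11)·(z - 3)] = -10(z + 8) / ((-11)(z - 3)).
So |(7z - 11)/(z - 3) − (67/11)| = 10|z + 8| / (11·|z − 3|).
Restrict δ ≤ 11/2. Then |z + 8| < 11/2 gives |z − 3| = |(z + 8) + (-11)| ≥ 11 − 11/2 = 11/2.
Hence |(7z - 11)/(z - 3) − (67/11)| < 10|z + 8|/(11·(11/2)) = (20/121)|z + 8|, which is < ε once |z + 8| < (121/20)ε.
Take δ = min(11/2, (121/20)ε). Then 0 < |z + 8| < δ forces both bounds, so |(7z - 11)/(z - 3) − (67/11)| < ε.

δ = min(11/2, (121/20)ε)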